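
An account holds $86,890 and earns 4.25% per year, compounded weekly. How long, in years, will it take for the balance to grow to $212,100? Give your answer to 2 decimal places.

We need (1 + 0.000817308)^(52t) = 2.441, so 52t = ln 2.441 / ln 1.000817 ≈ 1092.3420.
t ≈ 1092.3420/52 = 21.0066 years.

21.01 years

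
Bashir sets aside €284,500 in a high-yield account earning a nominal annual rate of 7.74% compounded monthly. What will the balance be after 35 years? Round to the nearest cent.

€4,234,557.50

Periodic rate = 7.74%/12 = 0.00645; periods = 12·35 = 420.
A = 284,500·(1 + 0.00645)^420 ≈ 284,500·14.88420913321 ≈ 4,234,557.4984.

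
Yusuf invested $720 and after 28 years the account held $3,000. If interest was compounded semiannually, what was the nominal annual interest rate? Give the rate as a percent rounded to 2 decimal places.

5.16%

The 56-period growth factor is 3,000/720 = 4.16667.
r/2 = 4.16667^(1/56) − 1 ≈ 0.0258117, so r ≈ 2·0.0258117 = 5.16234%.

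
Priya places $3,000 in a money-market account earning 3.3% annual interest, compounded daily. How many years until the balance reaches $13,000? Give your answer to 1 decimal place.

We need (1 + 0.000090411)^(365t) = 4.3333, so 365t = ln 4.3333 / ln 1.00009 ≈ 16219.3098.
t ≈ 16219.3098/365 = 44.4365 years.

44.4 years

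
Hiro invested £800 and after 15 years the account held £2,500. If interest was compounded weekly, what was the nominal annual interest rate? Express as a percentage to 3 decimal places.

7.602%

(1 + r/52)^780 = 2,500/800 = 3.125.
1 + r/52 = 3.125^(1/780) ≈ 1.001462, so r/52 ≈ 0.00146188.
r ≈ 52·0.00146188 = 7.60178%.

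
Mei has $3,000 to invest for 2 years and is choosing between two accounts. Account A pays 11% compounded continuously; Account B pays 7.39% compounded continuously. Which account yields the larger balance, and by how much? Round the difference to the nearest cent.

Account A, by $260.39

Account A growth factor: e^(0.11·2) = e^0.22 ≈ 1.246076731; balance ≈ 3,738.2302.
Account B growth factor: e^(0.0739·2) = e^0.1478 ≈ 1.159281017; balance ≈ 3,477.8431.
Account A is larger by 260.3871.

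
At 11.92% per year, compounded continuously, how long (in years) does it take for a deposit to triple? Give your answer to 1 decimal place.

9.2 years

e^(0.1192t) = 3, so 0.1192t = ln 3 ≈ 1.0986.
t ≈ 1.0986/0.1192 ≈ 9.2165.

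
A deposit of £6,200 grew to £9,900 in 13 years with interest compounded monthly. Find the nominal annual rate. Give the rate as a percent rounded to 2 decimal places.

3.61%

(1 + r/12)^156 = 9,900/6,200 = 1.59677.
1 + r/12 = 1.59677^(1/156) ≈ 1.003004, so r/12 ≈ 0.00300441.
r ≈ 12·0.00300441 = 3.60529%.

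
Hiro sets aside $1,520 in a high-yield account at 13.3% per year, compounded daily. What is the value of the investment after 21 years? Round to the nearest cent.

Periodic rate = 13.3%/365 = 0.000364384; periods = 365·21 = 7665.
A = 1,520·(1 + 0.133/365)^7665 ≈ 1,520·16.321630652 ≈ 24,808.8786.

$24,808.88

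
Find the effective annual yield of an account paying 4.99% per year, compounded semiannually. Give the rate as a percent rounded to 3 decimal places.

EAR = (1 + 4.99%/2)^2 − 1 = (1 + 0.02495)^2 − 1.
(1 + 0.02495)^2 ≈ 1.050523, so EAR ≈ 5.05225%.

5.052%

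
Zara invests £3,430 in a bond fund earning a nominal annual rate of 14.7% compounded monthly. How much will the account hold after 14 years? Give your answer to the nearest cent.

£26,524.19

Periodic rate = 14.7%/12 = 0.01225; periods = 12·14 = 168.
A = 3,430·(1 + 0.01225)^168 ≈ 3,430·7.7329989996 ≈ 26,524.1866.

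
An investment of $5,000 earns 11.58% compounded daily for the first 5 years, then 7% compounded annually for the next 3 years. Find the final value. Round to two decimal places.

$10,927.93

After 5 years at 11.58%: 5,000 × 1.7840894492 ≈ 8,920.4472.
Then 3 years at 7%: 8,920.4472 × 1.225043 ≈ 10,927.9315.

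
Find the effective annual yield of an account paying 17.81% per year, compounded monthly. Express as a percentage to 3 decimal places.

EAR = (1 + 17.81%/12)^12 − 1 = (1 + 0.0148417)^12 − 1.
(1 + 0.0148417)^12 ≈ 1.193382, so EAR ≈ 19.33820%.

19.338%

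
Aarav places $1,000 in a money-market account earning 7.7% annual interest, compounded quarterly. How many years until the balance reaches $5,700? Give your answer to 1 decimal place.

(1 + 0.01925)^(4t) = 5,700/1,000 = 5.7.
4t·ln(1 + 0.01925) = ln(5.7); 4t = 1.7405/0.0190671 ≈ 91.2813.
t ≈ 22.8203 years.

22.8 years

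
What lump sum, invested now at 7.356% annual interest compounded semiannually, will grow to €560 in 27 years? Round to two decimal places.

€79.64

Periodic rate = 7.356%/2 = 0.03678; 54 periods.
P = 560/(1 + 0.03678)^54 ≈ 560/7.03196962 ≈ 79.6363.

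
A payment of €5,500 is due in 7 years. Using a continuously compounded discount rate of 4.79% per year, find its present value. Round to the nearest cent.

P = A·e^(−rt) = 5,500·e^(−0.3353).
e^(−0.3353) ≈ 0.7151235171, so P ≈ 3,933.1793.

€3,933.18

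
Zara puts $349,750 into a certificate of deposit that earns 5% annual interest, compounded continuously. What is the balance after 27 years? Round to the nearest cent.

$1,349,134.58

A = P·e^(rt) = 349,750·e^(0.05·27) = 349,750·e^1.35.
e^1.35 ≈ 3.857425530697, so A ≈ 1,349,134.5794.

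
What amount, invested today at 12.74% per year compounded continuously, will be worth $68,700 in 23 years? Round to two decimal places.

P = A·e^(−rt) = 68,700·e^(−2.9302).
e^(−2.9302) ≈ 0.053386359805, so P ≈ 3,667.6429.

$3,667.64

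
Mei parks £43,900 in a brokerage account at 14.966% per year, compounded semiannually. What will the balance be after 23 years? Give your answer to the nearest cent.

Periodic rate = 14.966%/2 = 0.07483; periods = 2·23 = 46.
A = 43,900·(1 + 0.07483)^46 ≈ 43,900·27.64584481704 ≈ 1,213,652.5875.

£1,213,652.59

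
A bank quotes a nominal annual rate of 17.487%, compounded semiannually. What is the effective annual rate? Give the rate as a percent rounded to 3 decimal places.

One year is 2 periods at 0.087435 each: (1 + 0.087435)^2 ≈ 1.182515.
EAR = 1.182515 − 1 ≈ 18.25149%.

18.251%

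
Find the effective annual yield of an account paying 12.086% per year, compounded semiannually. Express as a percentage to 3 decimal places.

EAR = (1 + 12.086%/2)^2 − 1 = (1 + 0.06043)^2 − 1.
(1 + 0.06043)^2 ≈ 1.124512, so EAR ≈ 12.45118%.

12.451%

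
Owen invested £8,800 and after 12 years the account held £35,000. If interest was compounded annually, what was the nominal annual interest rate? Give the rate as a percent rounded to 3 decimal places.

12.193%

(1 + r)^12 = 35,000/8,800 = 3.97727.
1 + r = 3.97727^(1/12) ≈ 1.121929, so r ≈ 0.121929.
r ≈ 12.19292%.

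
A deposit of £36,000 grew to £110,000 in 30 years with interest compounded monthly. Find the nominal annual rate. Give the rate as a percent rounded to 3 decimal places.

3.729%

(1 + r/12)^360 = 110,000/36,000 = 3.05556.
1 + r/12 = 3.05556^(1/360) ≈ 1.003107, so r/12 ≈ 0.00310749.
r ≈ 12·0.00310749 = 3.72899%.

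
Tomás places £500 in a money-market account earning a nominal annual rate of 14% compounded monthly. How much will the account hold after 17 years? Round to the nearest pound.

Periodic rate = 14%/12 = 0.0116667; periods = 12·17 = 204.
A = 500·(1 + 0.14/12)^204 ≈ 500·10.65707203 ≈ 5,328.5360.

£5,329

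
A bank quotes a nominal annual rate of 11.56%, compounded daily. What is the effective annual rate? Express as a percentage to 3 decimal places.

12.253%

EAR = (1 + 11.56%/365)^365 − 1 = (1 + 0.000316712)^365 − 1.
(1 + 0.000316712)^365 ≈ 1.122526, so EAR ≈ 12.25262%.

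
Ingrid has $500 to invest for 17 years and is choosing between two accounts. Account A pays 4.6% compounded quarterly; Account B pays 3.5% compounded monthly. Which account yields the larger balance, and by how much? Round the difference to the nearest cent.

Account A, by $182.32

Account A growth factor: (1 + 0.0115)^68 ≈ 2.176107387; balance ≈ 1,088.0537.
Account B growth factor: (1 + 0.035/12)^204 ≈ 1.81146149; balance ≈ 905.7307.
Account A is larger by 182.3229.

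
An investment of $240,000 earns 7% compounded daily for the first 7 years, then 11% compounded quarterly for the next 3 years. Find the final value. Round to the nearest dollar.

Phase 1: 240,000·(1 + 0.07/365)^2555 ≈ 391,737.4884.
Phase 2: 391,737.4884·(1 + 0.0275)^12 ≈ 542,471.7182.

$542,472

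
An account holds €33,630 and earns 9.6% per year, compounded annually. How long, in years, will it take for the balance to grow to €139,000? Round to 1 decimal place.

15.5 years

We need (1 + 0.096)^t = 4.1332, so t = ln 4.1332 / ln 1.096 ≈ 15.4805.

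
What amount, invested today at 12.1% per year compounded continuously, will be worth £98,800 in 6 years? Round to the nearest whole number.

£47,803

P = A·e^(−rt) = 98,800·e^(−0.726).
e^(−0.726) ≈ 0.48384048647, so P ≈ 47,803.4401.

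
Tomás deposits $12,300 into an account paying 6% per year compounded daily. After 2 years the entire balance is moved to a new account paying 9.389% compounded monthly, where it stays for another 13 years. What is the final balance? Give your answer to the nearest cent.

$46,777.82

Phase 1: 12,300·(1 + 0.06/365)^730 ≈ 13,868.0745.
Phase 2: 13,868.0745·(1 + 0.09389/12)^156 ≈ 46,777.8215.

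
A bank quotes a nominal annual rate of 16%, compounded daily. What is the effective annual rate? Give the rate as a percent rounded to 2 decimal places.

One year is 365 periods at 0.000438356 each: (1 + 0.000438356)^365 ≈ 1.17347.
EAR = 1.17347 − 1 ≈ 17.34697%.

17.35%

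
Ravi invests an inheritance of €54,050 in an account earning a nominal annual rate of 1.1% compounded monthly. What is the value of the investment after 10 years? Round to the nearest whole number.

Periodic rate = 1.1%/12 = 0.000916667; periods = 12·10 = 120.
A = 54,050·(1 + 0.011/12)^120 ≈ 54,050·1.1162218272 ≈ 60,331.7898.

€60,332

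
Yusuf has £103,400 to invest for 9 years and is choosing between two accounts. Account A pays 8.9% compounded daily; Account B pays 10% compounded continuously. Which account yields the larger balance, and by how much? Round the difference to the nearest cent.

Account B, by £23,994.28

Account A growth factor: (1 + 0.089/365)^3285 ≈ 2.2275500733; balance ≈ 230,328.6776.
Account B growth factor: e^(0.1·9) = e^0.9 ≈ 2.45960311116; balance ≈ 254,322.9617.
Account B is larger by 23,994.2841.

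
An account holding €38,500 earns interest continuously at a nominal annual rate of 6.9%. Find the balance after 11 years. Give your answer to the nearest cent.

A = P·e^(rt) = 38,500·e^(0.069·11) = 38,500·e^0.759.
e^0.759 ≈ 2.1361390131, so A ≈ 82,241.3520.

€82,241.35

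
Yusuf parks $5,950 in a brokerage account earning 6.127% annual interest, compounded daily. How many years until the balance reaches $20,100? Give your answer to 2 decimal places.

19.87 years

(1 + 0.000167863)^(365t) = 20,100/5,950 = 3.3782.
365t·ln(1 + 0.000167863) = ln(3.3782); 365t = 1.2173/0.000167849 ≈ 7252.5254.
t ≈ 19.8699 years.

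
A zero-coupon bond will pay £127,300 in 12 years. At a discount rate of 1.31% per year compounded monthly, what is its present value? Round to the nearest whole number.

Growth factor = (1 + 0.0131/12)^144 ≈ 1.17012930219.
P = 127,300/1.17012930219 ≈ 108,791.3958.

£108,791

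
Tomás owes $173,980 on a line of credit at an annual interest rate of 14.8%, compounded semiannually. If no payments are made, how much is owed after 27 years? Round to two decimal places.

$8,217,326.06

Growth factor = (1 + 0.074)^54 ≈ 47.23144076237.
A ≈ 173,980 × 47.23144076237 ≈ 8,217,326.0638.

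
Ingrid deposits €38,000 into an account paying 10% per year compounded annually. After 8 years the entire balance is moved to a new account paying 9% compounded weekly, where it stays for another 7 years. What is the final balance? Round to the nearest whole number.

€152,860

Phase 1: 38,000·(1 + 0.1)^8 ≈ 81,456.3748.
Phase 2: 81,456.3748·(1 + 0.09/52)^364 ≈ 152,860.0863.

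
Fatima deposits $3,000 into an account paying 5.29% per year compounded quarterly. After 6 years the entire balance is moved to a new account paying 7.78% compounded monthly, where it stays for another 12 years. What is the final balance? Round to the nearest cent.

$10,428.25

Phase 1: 3,000·(1 + 0.013225)^24 ≈ 4,112.0916.
Phase 2: 4,112.0916·(1 + 0.0778/12)^144 ≈ 10,428.2493.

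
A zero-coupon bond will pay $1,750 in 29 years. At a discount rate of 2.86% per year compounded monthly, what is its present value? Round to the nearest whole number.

$764

Periodic rate = 2.86%/12 = 0.00238333; 348 periods.
P = 1,750/(1 + 0.0286/12)^348 ≈ 1,750/2.289682586 ≈ 764.2981.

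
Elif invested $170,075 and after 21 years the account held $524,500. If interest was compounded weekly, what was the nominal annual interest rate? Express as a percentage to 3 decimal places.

5.366%

The 1092-period growth factor is 524,500/170,075 = 3.08393.
r/52 = 3.08393^(1/1092) − 1 ≈ 0.00103186, so r ≈ 52·0.00103186 = 5.36565%.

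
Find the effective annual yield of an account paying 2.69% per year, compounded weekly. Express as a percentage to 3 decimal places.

EAR = (1 + 2.69%/52)^52 − 1 = (1 + 0.000517308)^52 − 1.
(1 + 0.000517308)^52 ≈ 1.027258, so EAR ≈ 2.72579%.

2.726%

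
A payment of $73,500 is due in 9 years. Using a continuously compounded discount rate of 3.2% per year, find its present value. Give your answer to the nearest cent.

P = A·e^(−rt) = 73,500·e^(−0.288).
e^(−0.288) ≈ 0.74976159224, so P ≈ 55,107.4770.

$55,107.48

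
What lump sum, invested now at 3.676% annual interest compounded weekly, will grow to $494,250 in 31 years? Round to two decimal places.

Growth factor = (1 + 0.03676/52)^1612 ≈ 3.12413485699.
P = 494,250/3.12413485699 ≈ 158,203.7981.

$158,203.80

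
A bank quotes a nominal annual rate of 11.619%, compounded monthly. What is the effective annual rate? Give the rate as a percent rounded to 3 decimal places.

12.258%

One year is 12 periods at 0.0096825 each: (1 + 0.0096825)^12 ≈ 1.122582.
EAR = 1.122582 − 1 ≈ 12.25817%.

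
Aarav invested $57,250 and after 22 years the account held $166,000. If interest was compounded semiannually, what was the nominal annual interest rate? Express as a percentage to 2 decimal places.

4.90%

(1 + r/2)^44 = 166,000/57,250 = 2.89956.
1 + r/2 = 2.89956^(1/44) ≈ 1.02449, so r/2 ≈ 0.0244896.
r ≈ 2·0.0244896 = 4.89792%.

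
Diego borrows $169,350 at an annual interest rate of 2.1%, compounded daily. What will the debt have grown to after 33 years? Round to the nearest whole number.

Growth factor = (1 + 0.021/365)^12045 ≈ 1.9996657971.
A ≈ 169,350 × 1.9996657971 ≈ 338,643.4027.

$338,643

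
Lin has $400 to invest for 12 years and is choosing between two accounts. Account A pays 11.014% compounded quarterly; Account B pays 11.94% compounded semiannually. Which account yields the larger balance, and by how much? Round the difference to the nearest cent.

Account B, by $135.29

A: (1 + 0.027535)^48 ≈ 3.683307196, so 400 × 3.683307196 ≈ 1,473.3229.
B: (1 + 0.0597)^24 ≈ 4.02152177, so 400 × 4.02152177 ≈ 1,608.6087.
Difference ≈ 135.2858 in favor of B.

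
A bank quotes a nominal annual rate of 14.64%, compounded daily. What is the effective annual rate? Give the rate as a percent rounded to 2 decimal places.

One year is 365 periods at 0.000401096 each: (1 + 0.000401096)^365 ≈ 1.157625.
EAR = 1.157625 − 1 ≈ 15.76252%.

15.76%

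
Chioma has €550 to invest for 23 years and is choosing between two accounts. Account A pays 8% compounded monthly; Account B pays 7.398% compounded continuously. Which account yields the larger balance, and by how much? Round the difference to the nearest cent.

Account A growth factor: (1 + 0.08/12)^276 ≈ 6.258207426; balance ≈ 3,442.0141.
Account B growth factor: e^(0.07398·23) = e^1.70154 ≈ 5.482383765; balance ≈ 3,015.3111.
Account A is larger by 426.7030.

Account A, by €426.70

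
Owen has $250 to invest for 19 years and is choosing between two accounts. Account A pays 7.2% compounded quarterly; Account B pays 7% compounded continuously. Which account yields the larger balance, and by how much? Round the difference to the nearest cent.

Account A, by $24.74

A: (1 + 0.018)^76 ≈ 3.87999466, so 250 × 3.87999466 ≈ 969.9987.
B: e^(0.07·19) = e^1.33 ≈ 3.78104339, so 250 × 3.78104339 ≈ 945.2608.
Difference ≈ 24.7378 in favor of A.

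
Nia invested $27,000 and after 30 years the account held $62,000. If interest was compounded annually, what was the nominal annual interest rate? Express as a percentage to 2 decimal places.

(1 + r)^30 = 62,000/27,000 = 2.2963.
1 + r = 2.2963^(1/30) ≈ 1.028097, so r ≈ 0.0280974.
r ≈ 2.80974%.

2.81%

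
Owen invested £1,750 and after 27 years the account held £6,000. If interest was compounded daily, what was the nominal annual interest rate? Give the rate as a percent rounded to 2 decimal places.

The 9855-period growth factor is 6,000/1,750 = 3.42857.
r/365 = 3.42857^(1/9855) − 1 ≈ 0.000125035, so r ≈ 365·0.000125035 = 4.56378%.

4.56%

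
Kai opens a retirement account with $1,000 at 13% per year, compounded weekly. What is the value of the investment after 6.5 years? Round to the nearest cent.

Periodic rate = 13%/52 = 0.0025; periods = 52·6.5 = 338.
A = 1,000·(1 + 0.0025)^338 ≈ 1,000·2.325524272 ≈ 2,325.5243.

$2,325.52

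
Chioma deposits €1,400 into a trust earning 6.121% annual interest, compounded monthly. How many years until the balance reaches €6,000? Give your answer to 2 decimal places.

23.84 years

(1 + 0.00510083)^(12t) = 6,000/1,400 = 4.2857.
12t·ln(1 + 0.00510083) = ln(4.2857); 12t = 1.4553/0.00508787 ≈ 286.0308.
t ≈ 23.8359 years.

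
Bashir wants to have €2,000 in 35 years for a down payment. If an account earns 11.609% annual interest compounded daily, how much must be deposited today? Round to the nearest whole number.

€34

Periodic rate = 11.609%/365 = 0.000318055; 12775 periods.
P = 2,000/(1 + 0.11609/365)^12775 ≈ 2,000/58.11965977 ≈ 34.4118.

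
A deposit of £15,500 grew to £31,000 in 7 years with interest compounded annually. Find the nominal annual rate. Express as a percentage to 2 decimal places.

(1 + r)^7 = 31,000/15,500 = 2.
1 + r = 2^(1/7) ≈ 1.10409, so r ≈ 0.10409.
r ≈ 10.40895%.

10.41%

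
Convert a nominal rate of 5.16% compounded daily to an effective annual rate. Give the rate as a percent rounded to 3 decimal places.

EAR = (1 + 5.16%/365)^365 − 1 = (1 + 0.00014137)^365 − 1.
(1 + 0.00014137)^365 ≈ 1.052951, so EAR ≈ 5.29506%.

5.295%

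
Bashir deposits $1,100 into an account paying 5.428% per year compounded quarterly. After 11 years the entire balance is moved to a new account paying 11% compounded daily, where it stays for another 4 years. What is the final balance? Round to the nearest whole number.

$3,090

Phase 1: 1,100·(1 + 0.01357)^44 ≈ 1,990.4789.
Phase 2: 1,990.4789·(1 + 0.11/365)^1460 ≈ 3,090.4261.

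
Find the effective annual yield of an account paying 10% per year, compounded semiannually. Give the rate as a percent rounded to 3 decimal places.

EAR = (1 + 10%/2)^2 − 1 = (1 + 0.05)^2 − 1.
(1 + 0.05)^2 ≈ 1.1025, so EAR ≈ 10.25000%.

10.250%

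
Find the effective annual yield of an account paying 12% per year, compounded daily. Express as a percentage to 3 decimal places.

EAR = (1 + 12%/365)^365 − 1 = (1 + 0.000328767)^365 − 1.
(1 + 0.000328767)^365 ≈ 1.127475, so EAR ≈ 12.74746%.

12.747%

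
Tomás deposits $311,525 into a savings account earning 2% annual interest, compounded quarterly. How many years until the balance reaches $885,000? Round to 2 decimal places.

52.34 years

We need (1 + 0.005)^(4t) = 2.8409, so 4t = ln 2.8409 / ln 1.005 ≈ 209.3432.
t ≈ 209.3432/4 = 52.3358 years.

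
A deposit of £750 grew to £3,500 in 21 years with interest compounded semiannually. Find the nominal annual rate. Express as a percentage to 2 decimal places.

The 42-period growth factor is 3,500/750 = 4.66667.
r/2 = 4.66667^(1/42) − 1 ≈ 0.0373582, so r ≈ 2·0.0373582 = 7.47163%.

7.47%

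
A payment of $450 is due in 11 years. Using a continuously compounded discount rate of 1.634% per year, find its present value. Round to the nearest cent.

$375.97

P = A·e^(−rt) = 450·e^(−0.17974).
e^(−0.17974) ≈ 0.83548741, so P ≈ 375.9693.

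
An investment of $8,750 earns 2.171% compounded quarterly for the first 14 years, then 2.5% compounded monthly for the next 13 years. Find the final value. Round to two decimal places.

After 14 years at 2.171%: 8,750 × 1.3540744459 ≈ 11,848.1514.
Then 13 years at 2.5%: 11,848.1514 × 1.3835628228 ≈ 16,392.6618.

$16,392.66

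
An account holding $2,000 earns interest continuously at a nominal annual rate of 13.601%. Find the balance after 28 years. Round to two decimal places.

$90,145.69

A = P·e^(rt) = 2,000·e^(0.13601·28) = 2,000·e^3.80828.
e^3.80828 ≈ 45.07284686, so A ≈ 90,145.6937.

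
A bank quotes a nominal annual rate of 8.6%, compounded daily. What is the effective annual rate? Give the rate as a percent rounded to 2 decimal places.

8.98%

One year is 365 periods at 0.000235616 each: (1 + 0.000235616)^365 ≈ 1.089795.
EAR = 1.089795 − 1 ≈ 8.97953%.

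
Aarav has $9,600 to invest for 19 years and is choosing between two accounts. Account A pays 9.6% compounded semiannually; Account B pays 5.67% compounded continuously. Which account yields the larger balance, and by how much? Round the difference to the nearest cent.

Account A growth factor: (1 + 0.048)^38 ≈ 5.9392108093; balance ≈ 57,016.4238.
Account B growth factor: e^(0.0567·19) = e^1.0773 ≈ 2.93673964; balance ≈ 28,192.7005.
Account A is larger by 28,823.7232.

Account A, by $28,823.72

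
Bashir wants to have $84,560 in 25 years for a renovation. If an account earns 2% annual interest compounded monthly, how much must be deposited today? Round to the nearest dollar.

Periodic rate = 2%/12 = 0.00166667; 300 periods.
P = 84,560/(1 + 0.02/12)^300 ≈ 84,560/1.6480352086 ≈ 51,309.5834.

$51,310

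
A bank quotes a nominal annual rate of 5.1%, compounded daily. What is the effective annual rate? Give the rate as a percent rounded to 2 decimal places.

5.23%

One year is 365 periods at 0.000139726 each: (1 + 0.000139726)^365 ≈ 1.052319.
EAR = 1.052319 − 1 ≈ 5.23191%.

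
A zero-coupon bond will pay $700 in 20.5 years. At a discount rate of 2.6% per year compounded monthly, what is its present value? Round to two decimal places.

Periodic rate = 2.6%/12 = 0.00216667; 246 periods.
P = 700/(1 + 0.026/12)^246 ≈ 700/1.70305452 ≈ 411.0262.

$411.03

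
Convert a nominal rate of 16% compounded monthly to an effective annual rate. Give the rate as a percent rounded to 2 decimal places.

17.23%

EAR = (1 + 16%/12)^12 − 1 = (1 + 0.0133333)^12 − 1.
(1 + 0.0133333)^12 ≈ 1.172271, so EAR ≈ 17.22708%.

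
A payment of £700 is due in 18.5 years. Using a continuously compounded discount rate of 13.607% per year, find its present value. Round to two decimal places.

P = A·e^(−rt) = 700·e^(−2.517295).
e^(−2.517295) ≈ 0.0806775446, so P ≈ 56.4743.

£56.47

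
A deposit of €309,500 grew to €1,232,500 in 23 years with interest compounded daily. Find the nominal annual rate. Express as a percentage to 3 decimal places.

(1 + r/365)^8395 = 1,232,500/309,500 = 3.98223.
1 + r/365 = 3.98223^(1/8395) ≈ 1.000165, so r/365 ≈ 0.000164617.
r ≈ 365·0.000164617 = 6.00850%.

6.009%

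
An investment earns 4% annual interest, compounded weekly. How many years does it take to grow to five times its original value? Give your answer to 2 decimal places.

(1 + 0.000769231)^(52t) = 5.
52t = ln 5 / ln(1 + 0.000769231) ≈ 1.6094/0.000768935 ≈ 2093.0739.
t ≈ 40.2514.

40.25 years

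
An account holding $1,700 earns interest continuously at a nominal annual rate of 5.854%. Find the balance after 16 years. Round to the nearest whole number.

$4,337

A = P·e^(rt) = 1,700·e^(0.05854·16) = 1,700·e^0.93664.
e^0.93664 ≈ 2.551394315, so A ≈ 4,337.3703.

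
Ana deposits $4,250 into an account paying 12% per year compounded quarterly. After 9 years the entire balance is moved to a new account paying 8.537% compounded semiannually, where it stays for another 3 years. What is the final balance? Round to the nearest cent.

Phase 1: 4,250·(1 + 0.03)^36 ≈ 12,317.6829.
Phase 2: 12,317.6829·(1 + 0.042685)^6 ≈ 15,828.7921.

$15,828.79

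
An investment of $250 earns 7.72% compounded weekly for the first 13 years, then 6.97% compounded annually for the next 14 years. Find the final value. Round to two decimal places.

$1,750.42

After 13 years at 7.72%: 250 × 2.726055674 ≈ 681.5139.
Then 14 years at 6.97%: 681.5139 × 2.568431226 ≈ 1,750.4216.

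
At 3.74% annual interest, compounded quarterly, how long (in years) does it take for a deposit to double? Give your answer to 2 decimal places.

(1 + 0.00935)^(4t) = 2.
4t = ln 2 / ln(1 + 0.00935) ≈ 0.69315/0.00930656 ≈ 74.4794.
t ≈ 18.6199.

18.62 years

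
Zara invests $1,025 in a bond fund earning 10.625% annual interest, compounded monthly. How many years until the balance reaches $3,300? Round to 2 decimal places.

11.05 years

We need (1 + 0.00885417)^(12t) = 3.2195, so 12t = ln 3.2195 / ln 1.008854 ≈ 132.6380.
t ≈ 132.6380/12 = 11.0532 years.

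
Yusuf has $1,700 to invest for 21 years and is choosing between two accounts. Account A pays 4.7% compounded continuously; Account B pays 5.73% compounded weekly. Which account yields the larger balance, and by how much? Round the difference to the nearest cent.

Account B, by $1,097.71

Account A growth factor: e^(0.047·21) = e^0.987 ≈ 2.683172867; balance ≈ 4,561.3939.
Account B growth factor: (1 + 0.0573/52)^1092 ≈ 3.328885338; balance ≈ 5,659.1051.
Account B is larger by 1,097.7112.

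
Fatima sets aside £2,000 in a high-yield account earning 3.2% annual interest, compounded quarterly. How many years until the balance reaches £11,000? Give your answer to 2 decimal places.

(1 + 0.008)^(4t) = 11,000/2,000 = 5.5.
4t·ln(1 + 0.008) = ln(5.5); 4t = 1.7047/0.00796817 ≈ 213.9448.
t ≈ 53.4862 years.

53.49 years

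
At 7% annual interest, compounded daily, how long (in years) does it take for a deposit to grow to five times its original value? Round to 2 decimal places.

(1 + 0.000191781)^(365t) = 5.
365t = ln 5 / ln(1 + 0.000191781) ≈ 1.6094/0.000191762 ≈ 8392.8738.
t ≈ 22.9942.

22.99 years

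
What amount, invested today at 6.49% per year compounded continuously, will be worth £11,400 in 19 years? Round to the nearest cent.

P = A·e^(−rt) = 11,400·e^(−1.2331).
e^(−1.2331) ≈ 0.29138787371, so P ≈ 3,321.8218.

£3,321.82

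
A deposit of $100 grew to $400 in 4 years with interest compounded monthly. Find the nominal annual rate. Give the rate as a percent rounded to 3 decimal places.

35.163%

(1 + r/12)^48 = 400/100 = 4.
1 + r/12 = 4^(1/48) ≈ 1.029302, so r/12 ≈ 0.0293022.
r ≈ 12·0.0293022 = 35.16268%.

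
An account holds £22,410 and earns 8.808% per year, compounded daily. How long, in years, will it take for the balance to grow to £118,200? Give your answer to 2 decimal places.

(1 + 0.000241315)^(365t) = 118,200/22,410 = 5.2744.
365t·ln(1 + 0.000241315) = ln(5.2744); 365t = 1.6629/0.000241286 ≈ 6891.7016.
t ≈ 18.8814 years.

18.88 years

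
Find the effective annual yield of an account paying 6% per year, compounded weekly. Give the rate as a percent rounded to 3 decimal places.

EAR = (1 + 6%/52)^52 − 1 = (1 + 0.00115385)^52 − 1.
(1 + 0.00115385)^52 ≈ 1.0618, so EAR ≈ 6.17998%.

6.180%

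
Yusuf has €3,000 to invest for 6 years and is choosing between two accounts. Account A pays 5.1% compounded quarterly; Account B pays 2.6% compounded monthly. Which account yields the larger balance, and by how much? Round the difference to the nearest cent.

A: (1 + 0.01275)^24 ≈ 1.355358066, so 3,000 × 1.355358066 ≈ 4,066.0742.
B: (1 + 0.026/12)^72 ≈ 1.168628973, so 3,000 × 1.168628973 ≈ 3,505.8869.
Difference ≈ 560.1873 in favor of A.

Account A, by €560.19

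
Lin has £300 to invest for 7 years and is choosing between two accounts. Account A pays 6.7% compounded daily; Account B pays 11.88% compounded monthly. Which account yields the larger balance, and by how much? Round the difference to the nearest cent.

Account B, by £206.79

A: (1 + 0.067/365)^2555 ≈ 1.59832621, so 300 × 1.59832621 ≈ 479.4979.
B: (1 + 0.0099)^84 ≈ 2.28761673, so 300 × 2.28761673 ≈ 686.2850.
Difference ≈ 206.7872 in favor of B.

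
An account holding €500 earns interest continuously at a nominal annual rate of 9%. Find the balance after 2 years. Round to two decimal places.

€598.61

A = P·e^(rt) = 500·e^(0.09·2) = 500·e^0.18.
e^0.18 ≈ 1.19721736, so A ≈ 598.6087.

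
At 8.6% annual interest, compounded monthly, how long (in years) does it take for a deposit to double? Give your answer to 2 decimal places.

(1 + 0.00716667)^(12t) = 2.
12t = ln 2 / ln(1 + 0.00716667) ≈ 0.69315/0.00714111 ≈ 97.0644.
t ≈ 8.0887.

8.09 years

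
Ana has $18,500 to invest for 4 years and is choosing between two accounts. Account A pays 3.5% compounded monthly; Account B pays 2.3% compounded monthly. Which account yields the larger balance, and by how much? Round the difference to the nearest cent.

Account A growth factor: (1 + 0.035/12)^48 ≈ 1.1500394308; balance ≈ 21,275.7295.
Account B growth factor: (1 + 0.023/12)^48 ≈ 1.0962682868; balance ≈ 20,280.9633.
Account A is larger by 994.7662.

Account A, by $994.77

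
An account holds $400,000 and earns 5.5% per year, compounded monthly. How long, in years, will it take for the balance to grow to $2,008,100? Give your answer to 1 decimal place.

(1 + 0.00458333)^(12t) = 2,008,100/400,000 = 5.0202.
12t·ln(1 + 0.00458333) = ln(5.0202); 12t = 1.6135/0.00457286 ≈ 352.8381.
t ≈ 29.4032 years.

29.4 years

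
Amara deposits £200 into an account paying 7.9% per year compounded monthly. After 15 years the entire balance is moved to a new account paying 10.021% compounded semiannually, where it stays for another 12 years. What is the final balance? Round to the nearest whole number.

Phase 1: 200·(1 + 0.079/12)^180 ≈ 651.6019.
Phase 2: 651.6019·(1 + 0.050105)^24 ≈ 2,106.5306.

£2,107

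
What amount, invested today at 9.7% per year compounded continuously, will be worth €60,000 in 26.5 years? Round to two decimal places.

€4,589.84

P = A·e^(−rt) = 60,000·e^(−2.5705).
e^(−2.5705) ≈ 0.076497287217, so P ≈ 4,589.8372.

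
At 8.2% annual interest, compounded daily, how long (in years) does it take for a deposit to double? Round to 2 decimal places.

(1 + 0.000224658)^(365t) = 2.
365t = ln 2 / ln(1 + 0.000224658) ≈ 0.69315/0.000224632 ≈ 3085.6968.
t ≈ 8.4540.

8.45 years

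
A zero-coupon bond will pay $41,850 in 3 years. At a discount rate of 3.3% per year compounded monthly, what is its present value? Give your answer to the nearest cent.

Periodic rate = 3.3%/12 = 0.00275; 36 periods.
P = 41,850/(1 + 0.00275)^36 ≈ 41,850/1.1039162937 ≈ 37,910.4831.

$37,910.48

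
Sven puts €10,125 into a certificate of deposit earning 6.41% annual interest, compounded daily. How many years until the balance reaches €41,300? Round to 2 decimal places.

21.93 years

(1 + 0.000175616)^(365t) = 41,300/10,125 = 4.079.
365t·ln(1 + 0.000175616) = ln(4.079); 365t = 1.4059/0.000175601 ≈ 8005.9608.
t ≈ 21.9341 years.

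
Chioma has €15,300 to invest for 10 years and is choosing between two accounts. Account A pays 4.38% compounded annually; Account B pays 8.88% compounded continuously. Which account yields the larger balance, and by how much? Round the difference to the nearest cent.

A: (1 + 0.0438)^10 ≈ 1.5352281505, so 15,300 × 1.5352281505 ≈ 23,488.9907.
B: e^(0.0888·10) = e^0.888 ≈ 2.430264259, so 15,300 × 2.430264259 ≈ 37,183.0432.
Difference ≈ 13,694.0525 in favor of B.

Account B, by €13,694.05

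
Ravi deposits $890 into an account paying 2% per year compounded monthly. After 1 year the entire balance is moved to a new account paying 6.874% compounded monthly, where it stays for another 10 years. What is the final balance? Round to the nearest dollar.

After 1 years at 2%: 890 × 1.020184356 ≈ 907.9641.
Then 10 years at 6.874%: 907.9641 × 1.984642225 ≈ 1,801.9838.

$1,802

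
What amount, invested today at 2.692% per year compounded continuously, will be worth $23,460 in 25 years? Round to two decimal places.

$11,968.72

P = A·e^(−rt) = 23,460·e^(−0.673).
e^(−0.673) ≈ 0.51017575244, so P ≈ 11,968.7232.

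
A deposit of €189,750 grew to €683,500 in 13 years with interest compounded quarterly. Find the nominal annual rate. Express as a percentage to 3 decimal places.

(1 + r/4)^52 = 683,500/189,750 = 3.60211.
1 + r/4 = 3.60211^(1/52) ≈ 1.024951, so r/4 ≈ 0.0249508.
r ≈ 4·0.0249508 = 9.98032%.

9.980%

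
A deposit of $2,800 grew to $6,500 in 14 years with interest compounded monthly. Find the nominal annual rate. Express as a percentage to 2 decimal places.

6.03%

(1 + r/12)^168 = 6,500/2,800 = 2.32143.
1 + r/12 = 2.32143^(1/168) ≈ 1.005026, so r/12 ≈ 0.00502558.
r ≈ 12·0.00502558 = 6.03069%.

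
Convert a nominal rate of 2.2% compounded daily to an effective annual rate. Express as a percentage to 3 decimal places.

EAR = (1 + 2.2%/365)^365 − 1 = (1 + 0.000060274)^365 − 1.
(1 + 0.000060274)^365 ≈ 1.022243, so EAR ≈ 2.22431%.

2.224%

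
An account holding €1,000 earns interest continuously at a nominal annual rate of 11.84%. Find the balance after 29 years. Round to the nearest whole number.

€30,988

A = P·e^(rt) = 1,000·e^(0.1184·29) = 1,000·e^3.4336.
e^3.4336 ≈ 30.987998985, so A ≈ 30,987.9990.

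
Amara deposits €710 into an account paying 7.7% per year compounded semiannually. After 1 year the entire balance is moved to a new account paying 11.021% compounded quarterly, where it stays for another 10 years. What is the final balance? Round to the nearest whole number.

After 1 years at 7.7%: 710 × 1.07848225 ≈ 765.7224.
Then 10 years at 11.021%: 765.7224 × 2.965929396 ≈ 2,271.0786.

€2,271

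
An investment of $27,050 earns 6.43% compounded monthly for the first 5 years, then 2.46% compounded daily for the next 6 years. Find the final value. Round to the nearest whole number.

$43,204

After 5 years at 6.43%: 27,050 × 1.3780117681 ≈ 37,275.2183.
Then 6 years at 2.46%: 37,275.2183 × 1.1590434192 ≈ 43,203.5965.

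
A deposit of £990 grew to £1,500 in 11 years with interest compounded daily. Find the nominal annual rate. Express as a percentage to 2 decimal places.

3.78%

The 4015-period growth factor is 1,500/990 = 1.51515.
r/365 = 1.51515^(1/4015) − 1 ≈ 0.000103496, so r ≈ 365·0.000103496 = 3.77761%.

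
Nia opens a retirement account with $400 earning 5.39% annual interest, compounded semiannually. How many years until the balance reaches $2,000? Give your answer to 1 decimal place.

30.3 years

(1 + 0.02695)^(2t) = 2,000/400 = 5.
2t·ln(1 + 0.02695) = ln(5); 2t = 1.6094/0.0265932 ≈ 60.5206.
t ≈ 30.2603 years.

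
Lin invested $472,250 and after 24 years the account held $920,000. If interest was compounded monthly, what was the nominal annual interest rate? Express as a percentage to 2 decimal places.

The 288-period growth factor is 920,000/472,250 = 1.94812.
r/12 = 1.94812^(1/288) − 1 ≈ 0.00231819, so r ≈ 12·0.00231819 = 2.78182%.

2.78%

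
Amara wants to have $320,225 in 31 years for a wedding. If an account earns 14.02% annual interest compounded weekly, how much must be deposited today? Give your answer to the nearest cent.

Periodic rate = 14.02%/52 = 0.00269615; 1612 periods.
P = 320,225/(1 + 0.1402/52)^1612 ≈ 320,225/76.7345066261 ≈ 4,173.1551.

$4,173.16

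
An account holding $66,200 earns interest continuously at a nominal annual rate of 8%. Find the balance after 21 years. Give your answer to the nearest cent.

A = P·e^(rt) = 66,200·e^(0.08·21) = 66,200·e^1.68.
e^1.68 ≈ 5.36555597112, so A ≈ 355,199.8053.

$355,199.81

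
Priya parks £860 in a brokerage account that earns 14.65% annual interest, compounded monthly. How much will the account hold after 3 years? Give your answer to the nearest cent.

£1,331.11

Periodic rate = 14.65%/12 = 0.0122083; periods = 12·3 = 36.
A = 860·(1 + 0.1465/12)^36 ≈ 860·1.547806637 ≈ 1,331.1137.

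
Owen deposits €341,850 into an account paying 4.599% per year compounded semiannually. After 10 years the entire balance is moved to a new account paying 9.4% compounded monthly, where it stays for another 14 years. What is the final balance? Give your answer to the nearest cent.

After 10 years at 4.599%: 341,850 × 1.575687976595 ≈ 538,648.9348.
Then 14 years at 9.4%: 538,648.9348 × 3.709408487541 ≈ 1,998,068.9305.

€1,998,068.93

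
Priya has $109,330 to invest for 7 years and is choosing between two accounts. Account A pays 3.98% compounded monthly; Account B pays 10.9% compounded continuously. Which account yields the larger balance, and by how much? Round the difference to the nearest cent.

A: (1 + 0.0398/12)^84 ≈ 1.32066976727, so 109,330 × 1.32066976727 ≈ 144,388.8257.
B: e^(0.109·7) = e^0.763 ≈ 2.14470068103, so 109,330 × 2.14470068103 ≈ 234,480.1255.
Difference ≈ 90,091.2998 in favor of B.

Account B, by $90,091.30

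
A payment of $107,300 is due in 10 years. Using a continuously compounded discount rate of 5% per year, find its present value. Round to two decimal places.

P = A·e^(−rt) = 107,300·e^(−0.5).
e^(−0.5) ≈ 0.606530659713, so P ≈ 65,080.7398.

$65,080.74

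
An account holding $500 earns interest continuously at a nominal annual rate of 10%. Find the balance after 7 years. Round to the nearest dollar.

$1,007

A = P·e^(rt) = 500·e^(0.1·7) = 500·e^0.7.
e^0.7 ≈ 2.013752707, so A ≈ 1,006.8764.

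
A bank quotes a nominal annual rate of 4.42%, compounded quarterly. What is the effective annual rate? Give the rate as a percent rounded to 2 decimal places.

4.49%

One year is 4 periods at 0.01105 each: (1 + 0.01105)^4 ≈ 1.044938.
EAR = 1.044938 − 1 ≈ 4.49380%.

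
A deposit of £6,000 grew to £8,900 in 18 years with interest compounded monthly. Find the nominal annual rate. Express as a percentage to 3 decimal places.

2.193%

The 216-period growth factor is 8,900/6,000 = 1.48333.
r/12 = 1.48333^(1/216) − 1 ≈ 0.00182709, so r ≈ 12·0.00182709 = 2.19251%.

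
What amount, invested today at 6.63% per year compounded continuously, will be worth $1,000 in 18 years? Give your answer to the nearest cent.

P = A·e^(−rt) = 1,000·e^(−1.1934).
e^(−1.1934) ≈ 0.303188668, so P ≈ 303.1887.

$303.19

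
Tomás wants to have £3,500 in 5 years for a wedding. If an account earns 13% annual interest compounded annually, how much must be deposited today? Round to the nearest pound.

£1,900

Growth factor = (1 + 0.13)^5 ≈ 1.842435179.
P = 3,500/1.842435179 ≈ 1,899.6598.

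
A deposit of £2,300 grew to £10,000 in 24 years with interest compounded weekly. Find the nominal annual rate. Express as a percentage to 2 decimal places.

6.13%

(1 + r/52)^1248 = 10,000/2,300 = 4.34783.
1 + r/52 = 4.34783^(1/1248) ≈ 1.001178, so r/52 ≈ 0.00117832.
r ≈ 52·0.00117832 = 6.12726%.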